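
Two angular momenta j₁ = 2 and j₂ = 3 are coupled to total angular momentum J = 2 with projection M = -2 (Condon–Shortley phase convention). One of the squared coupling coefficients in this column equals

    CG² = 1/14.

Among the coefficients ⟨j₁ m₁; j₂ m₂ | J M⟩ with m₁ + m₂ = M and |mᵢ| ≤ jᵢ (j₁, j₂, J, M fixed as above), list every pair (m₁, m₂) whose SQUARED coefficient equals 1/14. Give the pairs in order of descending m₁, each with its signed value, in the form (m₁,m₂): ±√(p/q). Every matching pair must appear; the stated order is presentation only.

(-2,0): −√(1/14)

Admissible pairs with m₁+m₂ = M = -2: (-2,0), (-1,-1), (0,-2), (1,-3)
  (m₁,m₂)=(1,-3): CG² = 5/14, CG = +√(5/14)
  (m₁,m₂)=(0,-2): CG² = 5/14, CG = −√(5/14)
  (m₁,m₂)=(-1,-1): CG² = 3/14, CG = +√(3/14)
  (m₁,m₂)=(-2,0): CG² = 1/14, CG = −√(1/14)   ← matches the target
Pairs with CG² = 1/14: (-2,0): −√(1/14)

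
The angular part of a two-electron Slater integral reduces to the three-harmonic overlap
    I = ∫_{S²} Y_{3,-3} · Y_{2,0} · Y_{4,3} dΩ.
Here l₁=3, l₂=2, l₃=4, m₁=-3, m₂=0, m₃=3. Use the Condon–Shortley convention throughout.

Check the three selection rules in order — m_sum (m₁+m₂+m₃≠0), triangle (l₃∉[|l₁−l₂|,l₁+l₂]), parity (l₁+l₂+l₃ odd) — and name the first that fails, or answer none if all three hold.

parity

azimuthal sum: -3 + 0 + 3 = 0  ✓
1 ≤ 4 ≤ 5 (triangle on l)  ✓
L = 3 + 2 + 4 = 9 (odd)  ✗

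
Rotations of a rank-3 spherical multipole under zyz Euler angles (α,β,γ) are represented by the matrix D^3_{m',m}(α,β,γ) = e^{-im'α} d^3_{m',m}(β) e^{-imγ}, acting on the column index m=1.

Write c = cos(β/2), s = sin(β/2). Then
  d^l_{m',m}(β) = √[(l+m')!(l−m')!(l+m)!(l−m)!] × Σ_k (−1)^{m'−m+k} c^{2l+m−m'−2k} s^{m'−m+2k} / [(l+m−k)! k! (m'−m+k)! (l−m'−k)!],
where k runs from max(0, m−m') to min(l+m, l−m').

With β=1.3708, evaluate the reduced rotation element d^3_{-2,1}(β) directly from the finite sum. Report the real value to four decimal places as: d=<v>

d^3_{-2,1}(β=1.3708) via the finite sum:
c=cos(1.370800/2)=0.774166, s=sin(1.370800/2)=0.632983; N=√[1·120·24·2]=75.894664
The bounds max(0,m−m')=3 and min(l+m,l−m')=4 give 2 terms
  k=3: (−1)^0·75.8947/(12)·0.7742^3·0.6330^3 = +0.744231
  k=4: (−1)^1·75.8947/(24)·0.7742^1·0.6330^5 = -0.248767
d^3_{-2,1}(1.3708) = +0.744231 -0.248767 = +0.495464

d=0.4955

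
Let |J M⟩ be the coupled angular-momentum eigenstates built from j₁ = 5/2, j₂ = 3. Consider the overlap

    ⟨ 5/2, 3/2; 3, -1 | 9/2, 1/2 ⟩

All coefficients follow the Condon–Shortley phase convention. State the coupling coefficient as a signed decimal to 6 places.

j₁+j₂−J=1  J+j₁−j₂=4  J−j₁+j₂=5  j₁+j₂+J+1=11
(j₁±m₁, j₂±m₂, J±M) = (4,1,2,4,5,4)
P² = 184320/77
sum k=0..1:
  [0] +1/72 = 1/72
  [1] −1/576 = -1/576
S = 7/576
C² = P²·S² = 35/99 ; C = +0.594588

+0.594588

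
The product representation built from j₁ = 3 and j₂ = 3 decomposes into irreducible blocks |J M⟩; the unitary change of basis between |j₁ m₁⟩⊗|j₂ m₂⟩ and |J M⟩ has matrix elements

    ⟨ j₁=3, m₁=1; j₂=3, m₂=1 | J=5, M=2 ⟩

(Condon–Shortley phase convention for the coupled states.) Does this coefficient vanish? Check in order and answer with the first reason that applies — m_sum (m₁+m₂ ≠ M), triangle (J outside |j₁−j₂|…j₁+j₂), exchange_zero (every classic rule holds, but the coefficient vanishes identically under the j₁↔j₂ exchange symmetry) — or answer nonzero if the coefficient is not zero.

exchange_zero

m-sum: m₁+m₂ = 1+1 = 2, M = 2  ✓
triangle: |j₁−j₂| = 0 ≤ J = 5 ≤ j₁+j₂ = 6  ✓
exchange: j₁=j₂ and m₁=m₂, and (−1)^(j₁+j₂−J) = (−1)^1 = −1 forces ⟨j₁m₁;j₂m₂|JM⟩ = −⟨j₂m₂;j₁m₁|JM⟩ = −⟨j₁m₁;j₂m₂|JM⟩ ⇒ the coefficient vanishes identically
Racah sum check: Σ_k collapses to 0 ⇒ CG = 0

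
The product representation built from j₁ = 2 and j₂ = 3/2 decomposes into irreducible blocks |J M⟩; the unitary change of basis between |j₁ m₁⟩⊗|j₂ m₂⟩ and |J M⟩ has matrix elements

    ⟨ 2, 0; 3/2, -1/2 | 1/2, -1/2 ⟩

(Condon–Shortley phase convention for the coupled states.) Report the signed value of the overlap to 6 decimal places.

-0.447214  (= −√(1/5))

triangle: 3!*1!*0!/5! = 6/120
(j±m)!: 2!*2!*1!*2!*0!*1! = 8
prefactor² = (2J+1)*Δ*N² = 4/5
  k=1: −1/(1!*2!*1!*0!*0!*0!) = -1/2
Σ = -1/2  ⇒  CG² = 4/5*(-1/2)² = 1/5
CG = −√(1/5) = -0.447214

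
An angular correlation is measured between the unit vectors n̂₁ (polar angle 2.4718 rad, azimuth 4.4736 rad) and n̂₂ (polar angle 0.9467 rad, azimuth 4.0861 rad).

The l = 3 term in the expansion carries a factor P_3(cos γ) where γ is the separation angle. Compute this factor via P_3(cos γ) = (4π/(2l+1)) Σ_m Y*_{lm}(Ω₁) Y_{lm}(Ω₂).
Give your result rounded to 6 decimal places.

-0.012490

Term-by-term m-sum for l=3 (normalisation 4π/7 = 1.795196):
  m=-3: (+0.065555+0.075294i) × (+0.212460+0.067605i) = +0.008838+0.020429i  (running Σ = +0.008838+0.020429i)
  m=-2: (+0.274244-0.141931i) × (-0.123046-0.373530i) = -0.086760-0.084974i  (running Σ = -0.077922-0.064546i)
  m=-1: (-0.098371-0.404099i) × (-0.108743+0.150312i) = +0.071438+0.029157i  (running Σ = -0.006484-0.035389i)
  m=0: (-0.021324-0.000000i) × (-0.281877+0.000000i) = +0.006011+0.000000i  (running Σ = -0.000473-0.035389i)
  m=1: (+0.098371-0.404099i) × (+0.108743+0.150312i) = +0.071438-0.029157i  (running Σ = +0.070965-0.064546i)
  m=2: (+0.274244+0.141931i) × (-0.123046+0.373530i) = -0.086760+0.084974i  (running Σ = -0.015795+0.020429i)
  m=3: (-0.065555+0.075294i) × (-0.212460+0.067605i) = +0.008838-0.020429i  (running Σ = -0.006957-0.000000i)
Accumulated sum -0.006957-0.000000i; after 4π/(2l+1) scaling, -0.012490-0.000000i ⇒ P_3 = -0.012490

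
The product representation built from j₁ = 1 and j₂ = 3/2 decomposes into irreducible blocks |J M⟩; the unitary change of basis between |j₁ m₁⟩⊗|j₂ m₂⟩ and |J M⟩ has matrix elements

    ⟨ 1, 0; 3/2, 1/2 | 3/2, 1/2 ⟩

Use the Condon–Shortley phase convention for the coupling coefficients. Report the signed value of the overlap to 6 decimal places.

-0.258199  (= −√(1/15))

triangle: 1!*1!*2!/5! = 2/120
(j±m)!: 1!*1!*2!*1!*2!*1! = 4
prefactor² = (2J+1)*Δ*N² = 4/15
  k=0: +1/(0!*1!*1!*2!*0!*0!) = 1/2
  k=1: −1/(1!*0!*0!*1!*1!*1!) = -1
Σ = -1/2  ⇒  CG² = 4/15*(-1/2)² = 1/15
CG = −√(1/15) = -0.258199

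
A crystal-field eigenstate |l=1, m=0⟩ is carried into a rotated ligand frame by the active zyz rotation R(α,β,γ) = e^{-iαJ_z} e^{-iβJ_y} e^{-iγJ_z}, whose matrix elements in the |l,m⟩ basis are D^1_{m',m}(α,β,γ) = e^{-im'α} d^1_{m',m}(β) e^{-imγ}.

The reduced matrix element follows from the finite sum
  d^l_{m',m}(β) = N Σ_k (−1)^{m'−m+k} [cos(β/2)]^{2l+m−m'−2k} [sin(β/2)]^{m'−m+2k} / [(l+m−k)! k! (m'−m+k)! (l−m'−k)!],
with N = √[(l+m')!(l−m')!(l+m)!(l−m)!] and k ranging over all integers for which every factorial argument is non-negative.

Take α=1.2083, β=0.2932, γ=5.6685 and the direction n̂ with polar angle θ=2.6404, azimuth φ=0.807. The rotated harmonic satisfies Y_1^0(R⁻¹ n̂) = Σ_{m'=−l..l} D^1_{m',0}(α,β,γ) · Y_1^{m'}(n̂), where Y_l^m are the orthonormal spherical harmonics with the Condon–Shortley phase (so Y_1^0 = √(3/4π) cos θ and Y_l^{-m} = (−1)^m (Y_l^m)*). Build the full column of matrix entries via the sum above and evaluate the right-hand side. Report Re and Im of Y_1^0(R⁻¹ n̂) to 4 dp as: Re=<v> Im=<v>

Need the full column D^1_{m',0} for m'=−1..1 at α=1.2083, β=0.2932, γ=5.6685.
cos(β/2)=0.989273, sin(β/2)=0.146075
d^1_{-1,0}: single k=1 term ⇒ +0.204366;  D = +0.072470+0.191085i
d^1_{0,0}: k∈[0..1] ⇒ +0.978662 -0.021338 = +0.957324;  D = +0.957324+0.000000i
d^1_{1,0}: single k=0 term ⇒ -0.204366;  D = -0.072470+0.191085i
Y_1^{m'}(θ=2.6404,φ=0.807) and Σ D·Y over m':
  (+0.0725+0.1911i)·(+0.1148-0.1199i)  (+0.9573+0.0000i)·(-0.4285+0.0000i)  (-0.0725+0.1911i)·(-0.1148-0.1199i)
Y_1^0(R⁻¹ n̂) = -0.347763+0.000000i

Re=-0.3478 Im=0.0000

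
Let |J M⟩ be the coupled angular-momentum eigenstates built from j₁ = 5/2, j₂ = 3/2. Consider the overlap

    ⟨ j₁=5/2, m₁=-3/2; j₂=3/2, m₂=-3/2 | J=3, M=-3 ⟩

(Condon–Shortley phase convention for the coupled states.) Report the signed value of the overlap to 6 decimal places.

+0.612372  (= +√(3/8))

√[7·1!4!2!/8! · 1!4!0!3!0!6!] = √(864)
  +(−1)^0/∏(0,1,4,0,0,2)! = 1/48  (running 1/48)
⟨..|..⟩ = √(864)·(1/48) = +0.612372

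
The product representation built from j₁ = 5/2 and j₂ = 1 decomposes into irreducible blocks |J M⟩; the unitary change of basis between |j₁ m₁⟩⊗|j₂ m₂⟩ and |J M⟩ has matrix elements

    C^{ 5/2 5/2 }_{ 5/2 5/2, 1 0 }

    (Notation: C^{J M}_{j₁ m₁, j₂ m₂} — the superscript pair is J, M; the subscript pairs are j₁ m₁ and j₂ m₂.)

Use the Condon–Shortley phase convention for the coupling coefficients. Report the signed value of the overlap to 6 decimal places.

+√(5/7) = +0.845154

√[6·1!4!1!/7! · 5!0!1!1!5!0!] = √(2880/7)
  +(−1)^0/∏(0,1,0,1,4,0)! = 1/24  (running 1/24)
⟨..|..⟩ = √(2880/7)·(1/24) = +0.845154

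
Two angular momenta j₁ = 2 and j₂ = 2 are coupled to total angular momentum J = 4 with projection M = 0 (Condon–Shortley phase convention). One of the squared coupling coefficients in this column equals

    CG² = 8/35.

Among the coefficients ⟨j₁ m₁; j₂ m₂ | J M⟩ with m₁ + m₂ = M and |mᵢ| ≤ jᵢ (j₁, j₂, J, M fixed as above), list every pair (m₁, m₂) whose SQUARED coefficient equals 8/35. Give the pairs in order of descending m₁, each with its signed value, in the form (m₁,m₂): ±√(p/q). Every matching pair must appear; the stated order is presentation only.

(1,-1): +√(8/35); (-1,1): +√(8/35)

Admissible pairs with m₁+m₂ = M = 0: (-2,2), (-1,1), (0,0), (1,-1), (2,-2)
  (m₁,m₂)=(2,-2): CG² = 1/70, CG = +√(1/70)
  (m₁,m₂)=(1,-1): CG² = 8/35, CG = +√(8/35)   ← matches the target
  (m₁,m₂)=(0,0): CG² = 18/35, CG = +√(18/35)
  (m₁,m₂)=(-1,1): CG² = 8/35, CG = +√(8/35)   ← matches the target
  (m₁,m₂)=(-2,2): CG² = 1/70, CG = +√(1/70)
Pairs with CG² = 8/35: (1,-1): +√(8/35); (-1,1): +√(8/35)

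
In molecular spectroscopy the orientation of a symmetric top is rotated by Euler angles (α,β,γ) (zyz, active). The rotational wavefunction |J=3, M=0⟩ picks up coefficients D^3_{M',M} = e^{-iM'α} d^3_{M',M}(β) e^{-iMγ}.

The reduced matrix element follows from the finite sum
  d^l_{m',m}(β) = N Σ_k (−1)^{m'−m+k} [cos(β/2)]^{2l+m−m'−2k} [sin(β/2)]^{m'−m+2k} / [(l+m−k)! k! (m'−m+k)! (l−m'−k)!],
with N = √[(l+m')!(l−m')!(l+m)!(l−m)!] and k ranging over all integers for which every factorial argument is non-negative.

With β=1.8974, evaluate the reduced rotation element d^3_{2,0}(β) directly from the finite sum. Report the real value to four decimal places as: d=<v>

d=-0.3941

d^3_{2,0}(β=1.8974) via the finite sum:
Half-angle: c=0.582740, s=0.812659. N=√(120·1·6·6)=65.726707
The bounds max(0,m−m')=0 and min(l+m,l−m')=1 give 2 terms
  k=0: (−1)^2·65.7267/(12)·0.5827^4·0.8127^2 = +0.417135
  k=1: (−1)^3·65.7267/(12)·0.5827^2·0.8127^4 = -0.811228
d^3_{2,0}(1.8974) = +0.417135 -0.811228 = -0.394093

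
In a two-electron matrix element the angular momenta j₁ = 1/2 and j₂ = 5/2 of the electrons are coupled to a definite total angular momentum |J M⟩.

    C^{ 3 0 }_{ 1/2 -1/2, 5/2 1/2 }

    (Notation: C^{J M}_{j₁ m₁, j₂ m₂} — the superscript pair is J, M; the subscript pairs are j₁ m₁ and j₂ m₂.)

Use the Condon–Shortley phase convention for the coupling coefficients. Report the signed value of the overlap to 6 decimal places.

+√(1/2) ≈ +0.707107

j₁+j₂−J=0  J+j₁−j₂=1  J−j₁+j₂=5  j₁+j₂+J+1=7
(j₁±m₁, j₂±m₂, J±M) = (0,1,3,2,3,3)
P² = 72
sum k=0..0:
  [0] +1/12 = 1/12
S = 1/12
C² = P²·S² = 1/2 ; C = +0.707107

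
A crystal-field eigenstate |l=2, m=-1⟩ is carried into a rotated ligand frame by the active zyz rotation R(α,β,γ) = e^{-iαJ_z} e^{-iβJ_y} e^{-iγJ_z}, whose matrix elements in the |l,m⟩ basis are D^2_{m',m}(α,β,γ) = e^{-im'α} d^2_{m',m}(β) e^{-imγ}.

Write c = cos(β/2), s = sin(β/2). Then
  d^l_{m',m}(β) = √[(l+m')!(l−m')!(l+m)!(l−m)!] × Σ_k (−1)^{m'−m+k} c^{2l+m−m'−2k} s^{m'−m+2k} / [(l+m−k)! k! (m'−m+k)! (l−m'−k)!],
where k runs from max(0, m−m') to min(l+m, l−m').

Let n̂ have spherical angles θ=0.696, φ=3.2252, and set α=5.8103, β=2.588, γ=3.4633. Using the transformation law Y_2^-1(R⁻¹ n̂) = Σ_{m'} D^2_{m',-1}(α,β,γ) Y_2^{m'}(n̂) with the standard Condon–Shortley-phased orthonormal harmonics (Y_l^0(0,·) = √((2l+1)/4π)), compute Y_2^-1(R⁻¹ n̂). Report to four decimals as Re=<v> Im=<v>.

Re=-0.0366 Im=0.2468

Need the full column D^2_{m',-1} for m'=−2..2 at α=5.8103, β=2.5880, γ=3.4633.
cos(β/2)=0.273275, sin(β/2)=0.961936
d^2_{-2,-1}: single k=1 term ⇒ +0.039262;  D = -0.031862+0.022943i
d^2_{-1,-1}: k∈[0..1] ⇒ +0.005577 -0.207307 = -0.201730;  D = +0.199429-0.030381i
d^2_{0,-1}: k∈[0..1] ⇒ -0.048086 +0.595819 = +0.547733;  D = -0.519632-0.173186i
d^2_{1,-1}: k∈[0..1] ⇒ +0.207307 -0.856218 = -0.648911;  D = +0.454611+0.463049i
d^2_{2,-1}: single k=0 term ⇒ -0.486484;  D = +0.145307+0.464277i
Y_2^{m'}(θ=0.696,φ=3.2252) and Σ D·Y over m':
  (-0.0319+0.0229i)·(+0.1566-0.0264i)  (+0.1994-0.0304i)·(-0.3788+0.0317i)  (-0.5196-0.1732i)·(+0.2418+0.0000i)  (+0.4546+0.4630i)·(+0.3788+0.0317i)  (+0.1453+0.4643i)·(+0.1566+0.0264i)
Y_2^-1(R⁻¹ n̂) = -0.036639+0.246753i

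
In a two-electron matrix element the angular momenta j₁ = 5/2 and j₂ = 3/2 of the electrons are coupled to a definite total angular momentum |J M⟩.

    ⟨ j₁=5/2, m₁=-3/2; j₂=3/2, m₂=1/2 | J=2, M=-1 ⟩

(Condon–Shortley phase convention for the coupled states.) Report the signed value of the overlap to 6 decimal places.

j₁+j₂−J=2  J+j₁−j₂=3  J−j₁+j₂=1  j₁+j₂+J+1=7
(j₁±m₁, j₂±m₂, J±M) = (1,4,2,1,1,3)
P² = 24/7
sum k=1..2:
  [1] −1/6 = -1/6
  [2] +1/4 = 1/4
S = 1/12
C² = P²·S² = 1/42 ; C = +0.154303

+√(1/42) ≈ +0.154303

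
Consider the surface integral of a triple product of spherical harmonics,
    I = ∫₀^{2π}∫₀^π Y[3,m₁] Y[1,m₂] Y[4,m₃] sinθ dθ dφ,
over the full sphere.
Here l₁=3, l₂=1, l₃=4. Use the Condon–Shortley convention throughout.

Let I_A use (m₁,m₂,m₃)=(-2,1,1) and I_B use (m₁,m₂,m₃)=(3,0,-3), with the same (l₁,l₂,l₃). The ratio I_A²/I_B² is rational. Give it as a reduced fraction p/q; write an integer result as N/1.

3/7

Same 3,1,4: normalisation and zero-m 3j drop out of the ratio.
A: Δ: 0! 6! 2! / 9! → 1/252; sum: t=0:+1/240 = 1/240; 3j²(3 1 4; -2 1 1) = Δ·Π!·Σ² = 1/84  (sign -1)
B: Δ: 0! 6! 2! / 9! → 1/252; sum: t=0:+1/720 = 1/720; 3j²(3 1 4; 3 0 -3) = Δ·Π!·Σ² = 1/36  (sign -1)
I_A²/I_B² = (1/84)/(1/36) = 3/7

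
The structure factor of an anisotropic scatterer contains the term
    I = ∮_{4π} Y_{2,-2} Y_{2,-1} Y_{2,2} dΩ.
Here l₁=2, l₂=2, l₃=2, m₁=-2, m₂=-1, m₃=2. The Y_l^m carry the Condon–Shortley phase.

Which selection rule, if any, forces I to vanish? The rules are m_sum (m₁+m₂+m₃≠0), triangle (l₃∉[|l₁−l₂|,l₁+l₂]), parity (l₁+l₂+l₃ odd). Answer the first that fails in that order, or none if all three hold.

Σmᵢ = -1  ✗
l₃∈[|l₁−l₂|,l₁+l₂]=[0,4], have l₃=2
Σlᵢ = 6 ⇒ even

m_sum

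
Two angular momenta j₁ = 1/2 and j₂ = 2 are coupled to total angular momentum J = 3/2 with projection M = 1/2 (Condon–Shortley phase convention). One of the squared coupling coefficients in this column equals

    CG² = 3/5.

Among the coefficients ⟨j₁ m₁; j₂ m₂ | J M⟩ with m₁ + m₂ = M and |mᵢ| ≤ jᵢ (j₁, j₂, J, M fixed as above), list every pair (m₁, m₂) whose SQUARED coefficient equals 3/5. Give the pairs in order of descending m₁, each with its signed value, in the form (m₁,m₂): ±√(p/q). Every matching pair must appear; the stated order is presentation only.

(-1/2,1): −√(3/5)

Admissible pairs with m₁+m₂ = M = 1/2: (-1/2,1), (1/2,0)
  (m₁,m₂)=(1/2,0): CG² = 2/5, CG = +√(2/5)
  (m₁,m₂)=(-1/2,1): CG² = 3/5, CG = −√(3/5)   ← matches the target
Pairs with CG² = 3/5: (-1/2,1): −√(3/5)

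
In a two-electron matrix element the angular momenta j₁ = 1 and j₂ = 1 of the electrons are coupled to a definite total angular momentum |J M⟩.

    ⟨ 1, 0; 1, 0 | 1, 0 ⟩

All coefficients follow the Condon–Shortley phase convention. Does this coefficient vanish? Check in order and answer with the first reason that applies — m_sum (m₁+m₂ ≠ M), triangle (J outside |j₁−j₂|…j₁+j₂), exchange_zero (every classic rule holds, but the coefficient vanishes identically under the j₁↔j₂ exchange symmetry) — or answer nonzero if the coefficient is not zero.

exchange_zero

m-sum: m₁+m₂ = 0+0 = 0, M = 0  ✓
triangle: |j₁−j₂| = 0 ≤ J = 1 ≤ j₁+j₂ = 2  ✓
exchange: j₁=j₂ and m₁=m₂, and (−1)^(j₁+j₂−J) = (−1)^1 = −1 forces ⟨j₁m₁;j₂m₂|JM⟩ = −⟨j₂m₂;j₁m₁|JM⟩ = −⟨j₁m₁;j₂m₂|JM⟩ ⇒ the coefficient vanishes identically
Racah sum check: Σ_k collapses to 0 ⇒ CG = 0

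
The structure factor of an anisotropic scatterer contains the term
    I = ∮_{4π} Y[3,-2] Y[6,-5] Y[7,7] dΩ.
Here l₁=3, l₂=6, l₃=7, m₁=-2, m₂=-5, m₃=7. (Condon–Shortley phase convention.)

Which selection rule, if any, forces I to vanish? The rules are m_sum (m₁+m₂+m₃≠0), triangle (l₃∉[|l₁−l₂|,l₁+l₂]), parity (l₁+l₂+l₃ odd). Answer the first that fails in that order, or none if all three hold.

m₁+m₂+m₃ = -2 − 5 + 7 = 0  ✓
triangle: |3−6|=3 ≤ l₃=7 ≤ 3+6=9  ✓
parity: l₁+l₂+l₃ = 16 is even  ✓

none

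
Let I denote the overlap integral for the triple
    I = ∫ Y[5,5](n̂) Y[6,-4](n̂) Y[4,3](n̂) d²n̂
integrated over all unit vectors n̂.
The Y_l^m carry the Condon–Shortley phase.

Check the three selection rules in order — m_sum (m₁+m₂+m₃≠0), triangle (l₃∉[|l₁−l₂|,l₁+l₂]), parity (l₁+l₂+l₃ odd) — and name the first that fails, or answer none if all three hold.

m₁+m₂+m₃ = 5 − 4 + 3 = 4  ✗
triangle: |5−6|=1 ≤ l₃=4 ≤ 5+6=11
parity: l₁+l₂+l₃ = 15 is odd

m_sum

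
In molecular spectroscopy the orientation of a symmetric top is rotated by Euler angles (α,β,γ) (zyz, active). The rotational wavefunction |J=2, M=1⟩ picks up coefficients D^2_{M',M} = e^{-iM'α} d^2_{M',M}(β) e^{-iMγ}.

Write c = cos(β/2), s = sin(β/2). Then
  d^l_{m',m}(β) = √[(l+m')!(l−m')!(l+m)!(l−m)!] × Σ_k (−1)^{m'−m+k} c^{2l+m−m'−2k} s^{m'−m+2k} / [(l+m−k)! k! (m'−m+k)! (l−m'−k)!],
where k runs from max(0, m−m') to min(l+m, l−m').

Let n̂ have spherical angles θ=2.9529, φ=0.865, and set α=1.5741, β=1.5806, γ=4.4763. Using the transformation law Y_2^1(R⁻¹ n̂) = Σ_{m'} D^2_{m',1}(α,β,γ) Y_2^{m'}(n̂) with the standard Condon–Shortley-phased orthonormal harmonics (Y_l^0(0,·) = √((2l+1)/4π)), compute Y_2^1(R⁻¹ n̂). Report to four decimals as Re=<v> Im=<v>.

Re=0.0130 Im=-0.1153

Need the full column D^2_{m',1} for m'=−2..2 at α=1.5741, β=1.5806, γ=4.4763.
cos(β/2)=0.703632, sin(β/2)=0.710564
d^2_{-2,1}: single k=3 term ⇒ +0.504877;  D = +0.121333-0.490081i
d^2_{-1,1}: k∈[2..3] ⇒ +0.749928 -0.254926 = +0.495002;  D = -0.480886-0.117371i
d^2_{0,1}: k∈[1..2] ⇒ +0.606340 -0.618346 = -0.012006;  D = +0.002808-0.011673i
d^2_{1,1}: k∈[0..1] ⇒ +0.245122 -0.749928 = -0.504806;  D = -0.491190-0.116453i
d^2_{2,1}: single k=0 term ⇒ -0.495074;  D = -0.112616+0.482096i
Y_2^{m'}(θ=2.9529,φ=0.865) and Σ D·Y over m':
  (+0.1213-0.4901i)·(-0.0022-0.0134i)  (-0.4809-0.1174i)·(-0.0923+0.1083i)  (+0.0028-0.0117i)·(+0.5975+0.0000i)  (-0.4912-0.1165i)·(+0.0923+0.1083i)  (-0.1126+0.4821i)·(-0.0022+0.0134i)
Y_2^1(R⁻¹ n̂) = +0.012993-0.115320i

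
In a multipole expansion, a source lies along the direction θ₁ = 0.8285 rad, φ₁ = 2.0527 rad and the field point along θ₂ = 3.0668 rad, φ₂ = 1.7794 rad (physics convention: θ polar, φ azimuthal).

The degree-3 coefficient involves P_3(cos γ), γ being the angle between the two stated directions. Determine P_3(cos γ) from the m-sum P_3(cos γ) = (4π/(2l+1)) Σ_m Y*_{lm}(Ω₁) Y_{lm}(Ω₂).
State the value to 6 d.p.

0.332693

Summing Y*_{l m}(θ₁,φ₁)·Y_{l m}(θ₂,φ₂) over m ∈ [−3, 3]; prefactor 4π/(2·3+1) = 1.795196:
  term(m=-3) = +0.000020+0.000021i   from Y*(Ω₁)=+0.165661-0.020831i, Y(Ω₂)=+0.000102+0.000141i
  term(m=-2) = -0.001824-0.001110i   from Y*(Ω₁)=-0.213991-0.308146i, Y(Ω₂)=+0.005202-0.002306i
  term(m=-1) = +0.028260+0.007922i   from Y*(Ω₁)=-0.141809+0.271128i, Y(Ω₂)=-0.019865-0.093842i
  term(m=+0) = +0.132411+0.000000i   from Y*(Ω₁)=-0.180427-0.000000i, Y(Ω₂)=-0.733877+0.000000i
  term(m=+1) = +0.028260-0.007922i   from Y*(Ω₁)=+0.141809+0.271128i, Y(Ω₂)=+0.019865-0.093842i
  term(m=+2) = -0.001824+0.001110i   from Y*(Ω₁)=-0.213991+0.308146i, Y(Ω₂)=+0.005202+0.002306i
  term(m=+3) = +0.000020-0.000021i   from Y*(Ω₁)=-0.165661-0.020831i, Y(Ω₂)=-0.000102+0.000141i
Accumulated sum +0.185324+0.000000i; after 4π/(2l+1) scaling, +0.332693+0.000000i ⇒ P_3 = 0.332693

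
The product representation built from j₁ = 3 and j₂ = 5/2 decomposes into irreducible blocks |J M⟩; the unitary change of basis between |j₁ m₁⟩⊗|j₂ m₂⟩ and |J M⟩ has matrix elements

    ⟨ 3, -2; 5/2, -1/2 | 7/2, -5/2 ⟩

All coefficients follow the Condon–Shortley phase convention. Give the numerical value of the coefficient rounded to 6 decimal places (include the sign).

-0.178174

√[8·2!4!3!/10! · 1!5!2!3!1!6!] = √(4608/7)
  +(−1)^1/∏(1,1,4,1,0,2)! = -1/48  (running -1/48)
  +(−1)^2/∏(2,0,3,0,1,3)! = 1/72  (running -1/144)
⟨..|..⟩ = √(4608/7)·(-1/144) = -0.178174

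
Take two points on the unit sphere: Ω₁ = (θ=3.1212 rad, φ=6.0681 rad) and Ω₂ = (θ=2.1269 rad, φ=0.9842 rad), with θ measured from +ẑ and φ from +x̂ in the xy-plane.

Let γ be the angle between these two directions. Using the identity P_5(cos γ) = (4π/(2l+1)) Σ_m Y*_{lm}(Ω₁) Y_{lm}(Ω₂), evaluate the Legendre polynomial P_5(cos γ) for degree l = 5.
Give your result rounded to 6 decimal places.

Summing Y*_{l m}(θ₁,φ₁)·Y_{l m}(θ₂,φ₂) over m ∈ [−5, 5]; prefactor 4π/(2·5+1) = 1.142397:
  m=-5: (+0.000000-0.000000i) × (+0.042479+0.200667i) = +0.000000+0.000000i  (running Σ = +0.000000+0.000000i)
  m=-4: (-0.000000+0.000000i) × (+0.282256-0.287848i) = +0.000000+0.000000i  (running Σ = +0.000000+0.000000i)
  m=-3: (+0.000019-0.000014i) × (-0.313902-0.060042i) = -0.000007+0.000003i  (running Σ = -0.000007+0.000003i)
  m=-2: (-0.001280+0.000587i) × (-0.040987-0.097594i) = +0.000110+0.000101i  (running Σ = +0.000103+0.000104i)
  m=-1: (+0.050969-0.011135i) × (-0.191310+0.287841i) = -0.006546+0.016801i  (running Σ = -0.006443+0.016906i)
  m=0: (-0.932687-0.000000i) × (-0.023824+0.000000i) = +0.022220+0.000000i  (running Σ = +0.015777+0.016906i)
  m=1: (-0.050969-0.011135i) × (+0.191310+0.287841i) = -0.006546-0.016801i  (running Σ = +0.009231+0.000104i)
  m=2: (-0.001280-0.000587i) × (-0.040987+0.097594i) = +0.000110-0.000101i  (running Σ = +0.009341+0.000003i)
  m=3: (-0.000019-0.000014i) × (+0.313902-0.060042i) = -0.000007-0.000003i  (running Σ = +0.009334+0.000000i)
  m=4: (-0.000000-0.000000i) × (+0.282256+0.287848i) = +0.000000-0.000000i  (running Σ = +0.009334+0.000000i)
  m=5: (-0.000000-0.000000i) × (-0.042479+0.200667i) = +0.000000-0.000000i  (running Σ = +0.009334-0.000000i)
Σ over m = +0.009334-0.000000i; ×(4π/11) → +0.010664-0.000000i. Real part: 0.010664

0.010664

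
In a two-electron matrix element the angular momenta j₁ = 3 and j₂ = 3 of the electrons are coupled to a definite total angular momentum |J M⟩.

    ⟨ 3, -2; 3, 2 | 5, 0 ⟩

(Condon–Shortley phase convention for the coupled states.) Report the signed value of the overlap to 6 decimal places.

√[11·1!5!5!/12! · 1!5!5!1!5!5!] = √(480000/7)
  +(−1)^0/∏(0,1,5,5,0,0)! = 1/14400  (running 1/14400)
  +(−1)^1/∏(1,0,4,4,1,1)! = -1/576  (running -1/600)
⟨..|..⟩ = √(480000/7)·(-1/600) = -0.436436

−√(4/21) ≈ -0.436436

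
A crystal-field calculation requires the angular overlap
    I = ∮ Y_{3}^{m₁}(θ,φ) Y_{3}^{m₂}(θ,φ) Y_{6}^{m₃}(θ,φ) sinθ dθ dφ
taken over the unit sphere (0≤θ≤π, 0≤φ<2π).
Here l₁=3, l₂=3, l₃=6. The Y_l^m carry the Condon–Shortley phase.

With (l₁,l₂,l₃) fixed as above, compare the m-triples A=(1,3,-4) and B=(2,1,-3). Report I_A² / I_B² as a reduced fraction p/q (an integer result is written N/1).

5/9

Same 3,3,6: normalisation and zero-m 3j drop out of the ratio.
A: Δ: 0! 6! 6! / 13! → 1/12012; sum: t=0:+1/34560 = 1/34560; 3j²(3 3 6; 1 3 -4) = Δ·Π!·Σ² = 5/286  (sign +1)
B: Δ: 0! 6! 6! / 13! → 1/12012; sum: t=0:+1/5760 = 1/5760; 3j²(3 3 6; 2 1 -3) = Δ·Π!·Σ² = 9/286  (sign -1)
I_A²/I_B² = (5/286)/(9/286) = 5/9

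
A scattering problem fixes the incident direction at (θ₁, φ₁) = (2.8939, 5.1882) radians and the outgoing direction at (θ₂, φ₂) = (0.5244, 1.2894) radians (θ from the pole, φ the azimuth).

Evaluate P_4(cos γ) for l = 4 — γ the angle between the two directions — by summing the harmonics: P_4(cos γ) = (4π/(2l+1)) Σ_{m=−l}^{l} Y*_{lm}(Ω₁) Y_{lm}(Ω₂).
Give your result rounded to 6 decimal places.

0.393169

Expand P_4 via completeness: Σ_{m} conj(Y_{4,m}) at Ω₁ times Y_{4,m} at Ω₂ —
  term(m=-4) = -0.000044+0.000005i   from Y*(Ω₁)=-0.000522+0.001511i, Y(Ω₂)=+0.011977+0.025101i
  term(m=-3) = -0.001568+0.001859i   from Y*(Ω₁)=+0.017699-0.002555i, Y(Ω₂)=-0.101650+0.090349i
  term(m=-2) = +0.002251+0.039875i   from Y*(Ω₁)=-0.065107-0.091357i, Y(Ω₂)=-0.301102-0.189949i
  term(m=-1) = +0.134652+0.127266i   from Y*(Ω₁)=-0.184356+0.357766i, Y(Ω₂)=+0.127837-0.442242i
  term(m=+0) = +0.011007+0.000000i   from Y*(Ω₁)=+0.605322-0.000000i, Y(Ω₂)=+0.018184+0.000000i
  term(m=+1) = +0.134652-0.127266i   from Y*(Ω₁)=+0.184356+0.357766i, Y(Ω₂)=-0.127837-0.442242i
  term(m=+2) = +0.002251-0.039875i   from Y*(Ω₁)=-0.065107+0.091357i, Y(Ω₂)=-0.301102+0.189949i
  term(m=+3) = -0.001568-0.001859i   from Y*(Ω₁)=-0.017699-0.002555i, Y(Ω₂)=+0.101650+0.090349i
  term(m=+4) = -0.000044-0.000005i   from Y*(Ω₁)=-0.000522-0.001511i, Y(Ω₂)=+0.011977-0.025101i
Σ over m = +0.281587-0.000000i; ×(4π/9) → +0.393169-0.000000i. Real part: 0.393169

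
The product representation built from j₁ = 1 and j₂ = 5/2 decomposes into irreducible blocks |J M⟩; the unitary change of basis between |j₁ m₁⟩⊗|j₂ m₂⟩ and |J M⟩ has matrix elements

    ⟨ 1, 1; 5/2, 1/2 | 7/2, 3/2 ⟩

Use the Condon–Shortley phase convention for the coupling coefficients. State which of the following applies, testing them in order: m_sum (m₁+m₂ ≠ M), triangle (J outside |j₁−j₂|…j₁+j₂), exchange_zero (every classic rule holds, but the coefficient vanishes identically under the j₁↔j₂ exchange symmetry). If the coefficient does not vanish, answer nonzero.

m-sum: m₁+m₂ = 1+1/2 = 3/2, M = 3/2  ✓
triangle: |j₁−j₂| = 3/2 ≤ J = 7/2 ≤ j₁+j₂ = 7/2  ✓
exchange: j₁≠j₂ or m₁≠m₂ — the exchange symmetry imposes no constraint here
value check: CG = +√(10/21) = +0.690066 ≠ 0

nonzero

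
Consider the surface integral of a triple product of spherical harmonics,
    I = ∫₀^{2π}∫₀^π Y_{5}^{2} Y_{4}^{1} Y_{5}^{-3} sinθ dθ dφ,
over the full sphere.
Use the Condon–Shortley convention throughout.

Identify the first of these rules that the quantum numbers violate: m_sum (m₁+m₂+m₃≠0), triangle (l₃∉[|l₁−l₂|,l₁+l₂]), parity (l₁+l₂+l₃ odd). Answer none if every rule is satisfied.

m₁+m₂+m₃ = 2 + 1 − 3 = 0  ✓
triangle: |5−4|=1 ≤ l₃=5 ≤ 5+4=9  ✓
parity: l₁+l₂+l₃ = 14 is even  ✓

none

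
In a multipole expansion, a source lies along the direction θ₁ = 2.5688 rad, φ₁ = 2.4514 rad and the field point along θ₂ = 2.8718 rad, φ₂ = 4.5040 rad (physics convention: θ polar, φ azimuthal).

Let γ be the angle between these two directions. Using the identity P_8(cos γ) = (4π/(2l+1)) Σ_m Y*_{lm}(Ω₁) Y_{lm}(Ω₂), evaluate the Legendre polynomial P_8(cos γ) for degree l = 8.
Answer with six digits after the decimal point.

Summing Y*_{l m}(θ₁,φ₁)·Y_{l m}(θ₂,φ₂) over m ∈ [−8, 8]; prefactor 4π/(2·8+1) = 0.739198:
  term(m=-8) = -0.000000+0.000000i   from Y*(Ω₁)=+0.002777+0.002648i, Y(Ω₂)=-0.000001+0.000013i
  term(m=-7) = -0.000001-0.000004i   from Y*(Ω₁)=+0.002825+0.023633i, Y(Ω₂)=-0.000189+0.000021i
  term(m=-6) = +0.000155+0.000040i   from Y*(Ω₁)=-0.049488+0.076999i, Y(Ω₂)=-0.000550-0.001657i
  term(m=-5) = -0.001871+0.002080i   from Y*(Ω₁)=-0.231160+0.073886i, Y(Ω₂)=+0.009952-0.005816i
  term(m=-4) = -0.008625-0.023166i   from Y*(Ω₁)=-0.408081-0.163382i, Y(Ω₂)=+0.037804+0.041632i
  term(m=-3) = +0.094520+0.011914i   from Y*(Ω₁)=-0.229086-0.419557i, Y(Ω₂)=-0.116634+0.161602i
  term(m=-2) = -0.035042+0.050439i   from Y*(Ω₁)=+0.024285-0.125995i, Y(Ω₂)=-0.437672-0.193763i
  term(m=-1) = +0.108418+0.207337i   from Y*(Ω₁)=-0.284579+0.234966i, Y(Ω₂)=+0.131163-0.620279i
  term(m=+0) = -0.017887-0.000000i   from Y*(Ω₁)=-0.261397-0.000000i, Y(Ω₂)=+0.068430+0.000000i
  term(m=+1) = +0.108418-0.207337i   from Y*(Ω₁)=+0.284579+0.234966i, Y(Ω₂)=-0.131163-0.620279i
  term(m=+2) = -0.035042-0.050439i   from Y*(Ω₁)=+0.024285+0.125995i, Y(Ω₂)=-0.437672+0.193763i
  term(m=+3) = +0.094520-0.011914i   from Y*(Ω₁)=+0.229086-0.419557i, Y(Ω₂)=+0.116634+0.161602i
  term(m=+4) = -0.008625+0.023166i   from Y*(Ω₁)=-0.408081+0.163382i, Y(Ω₂)=+0.037804-0.041632i
  term(m=+5) = -0.001871-0.002080i   from Y*(Ω₁)=+0.231160+0.073886i, Y(Ω₂)=-0.009952-0.005816i
  term(m=+6) = +0.000155-0.000040i   from Y*(Ω₁)=-0.049488-0.076999i, Y(Ω₂)=-0.000550+0.001657i
  term(m=+7) = -0.000001+0.000004i   from Y*(Ω₁)=-0.002825+0.023633i, Y(Ω₂)=+0.000189+0.000021i
  term(m=+8) = -0.000000-0.000000i   from Y*(Ω₁)=+0.002777-0.002648i, Y(Ω₂)=-0.000001-0.000013i
Σ over m = +0.297221-0.000000i; ×(4π/17) → +0.219705-0.000000i. Real part: 0.219705

0.219705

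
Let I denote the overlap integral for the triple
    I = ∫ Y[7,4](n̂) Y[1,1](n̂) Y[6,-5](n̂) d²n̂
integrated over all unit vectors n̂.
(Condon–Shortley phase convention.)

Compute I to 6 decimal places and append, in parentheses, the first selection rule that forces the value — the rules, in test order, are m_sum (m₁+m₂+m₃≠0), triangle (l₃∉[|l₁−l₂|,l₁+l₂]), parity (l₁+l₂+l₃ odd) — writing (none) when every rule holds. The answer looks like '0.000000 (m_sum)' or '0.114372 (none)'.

0.060604 (none)

m-sum 0 ✓  L=14 even ✓  6≤6≤8 ✓
Π(2lᵢ+1) = 15×3×13 = 585
triangle coeff Δ(7,1,6) = 1/1365
Σ_t [1,1]: t=1:−1/518400 = -1/518400
(3j)²=7/195 [(7 1 6; 0 0 0)], sign=-1
Σ_t [2,2]: t=2:+1/79833600 = 1/79833600
(3j)²=1/455 [(7 1 6; 4 1 -5)], sign=-1
⇒ 4πI² = 3/65
I = (+1)√(3/65/(4π)) = 0.06060368
No selection rule forces the value: the integral is nonzero (none).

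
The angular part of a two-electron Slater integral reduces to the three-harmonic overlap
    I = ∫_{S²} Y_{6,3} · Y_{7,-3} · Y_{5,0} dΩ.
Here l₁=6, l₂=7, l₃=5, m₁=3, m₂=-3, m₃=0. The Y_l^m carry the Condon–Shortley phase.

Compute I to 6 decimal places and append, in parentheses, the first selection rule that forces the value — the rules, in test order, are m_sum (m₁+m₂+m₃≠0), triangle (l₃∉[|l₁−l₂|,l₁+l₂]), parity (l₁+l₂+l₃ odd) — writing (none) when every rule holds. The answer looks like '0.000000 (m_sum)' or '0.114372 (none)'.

Rules hold: Σm=0, L=18 even, 1≤5≤13.
N = 13·15·11 = 2145
Δ = 8!·4!·6!/19! = 1/174594420
Racah Σ t=2..6: t=2:+1/4147200 t=3:−1/207360 t=4:+1/82944 t=5:−1/207360 t=6:+1/4147200 = 1/345600
⇒ 3j(6 7 5; 0 0 0)² = 420/46189, sgn -1
Racah Σ t=0..3: t=0:+1/11612160 t=1:−1/725760 t=2:+1/414720 t=3:−1/2073600 = 37/58060800
⇒ 3j(6 7 5; 3 -3 0)² = 4107/646646, sgn -1
4πI² = N·(3j₀)²·(3jₘ)² = 1848150/14919047
I = +1·√(0.123879/4π) = 0.09928717
No selection rule forces the value: the integral is nonzero (none).

0.099287 (none)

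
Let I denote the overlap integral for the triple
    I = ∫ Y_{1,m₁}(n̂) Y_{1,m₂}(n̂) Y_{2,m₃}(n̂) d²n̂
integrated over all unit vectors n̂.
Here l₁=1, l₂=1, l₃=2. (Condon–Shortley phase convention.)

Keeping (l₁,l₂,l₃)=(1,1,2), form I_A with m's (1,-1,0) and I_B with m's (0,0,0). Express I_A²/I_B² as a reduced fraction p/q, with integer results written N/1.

l's match ⇒ only the (l;m) 3-j factors differ between A and B.
A: triangle coeff Δ(1,1,2) = 1/30; Σ_t [0,0]: t=0:+1/4 = 1/4; (3j)²=1/30 [(1 1 2; 1 -1 0)], sign=+1
B: triangle coeff Δ(1,1,2) = 1/30; Σ_t [0,0]: t=0:+1/1 = 1/1; (3j)²=2/15 [(1 1 2; 0 0 0)], sign=+1
I_A²/I_B² = (1/30)/(2/15) = 1/4

1/4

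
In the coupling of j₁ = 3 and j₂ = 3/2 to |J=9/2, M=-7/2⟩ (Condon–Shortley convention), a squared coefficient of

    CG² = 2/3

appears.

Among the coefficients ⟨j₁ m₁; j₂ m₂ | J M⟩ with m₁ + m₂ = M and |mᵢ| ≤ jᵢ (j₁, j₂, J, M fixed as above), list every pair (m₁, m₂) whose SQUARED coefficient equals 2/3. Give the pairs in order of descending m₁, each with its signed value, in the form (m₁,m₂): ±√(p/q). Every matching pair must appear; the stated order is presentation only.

Admissible pairs with m₁+m₂ = M = -7/2: (-3,-1/2), (-2,-3/2)
  (m₁,m₂)=(-2,-3/2): CG² = 2/3, CG = +√(2/3)   ← matches the target
  (m₁,m₂)=(-3,-1/2): CG² = 1/3, CG = +√(1/3)
Pairs with CG² = 2/3: (-2,-3/2): +√(2/3)

(-2,-3/2): +√(2/3)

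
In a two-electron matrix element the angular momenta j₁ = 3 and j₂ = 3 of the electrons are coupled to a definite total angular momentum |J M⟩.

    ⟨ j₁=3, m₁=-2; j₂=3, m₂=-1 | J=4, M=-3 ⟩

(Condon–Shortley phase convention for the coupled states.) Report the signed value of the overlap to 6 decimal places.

-0.301511  (= −√(1/11))

j₁+j₂−J=2  J+j₁−j₂=4  J−j₁+j₂=4  j₁+j₂+J+1=11
(j₁±m₁, j₂±m₂, J±M) = (1,5,2,4,1,7)
P² = 82944/11
sum k=1..2:
  [1] −1/144 = -1/144
  [2] +1/288 = 1/288
S = -1/288
C² = P²·S² = 1/11 ; C = -0.301511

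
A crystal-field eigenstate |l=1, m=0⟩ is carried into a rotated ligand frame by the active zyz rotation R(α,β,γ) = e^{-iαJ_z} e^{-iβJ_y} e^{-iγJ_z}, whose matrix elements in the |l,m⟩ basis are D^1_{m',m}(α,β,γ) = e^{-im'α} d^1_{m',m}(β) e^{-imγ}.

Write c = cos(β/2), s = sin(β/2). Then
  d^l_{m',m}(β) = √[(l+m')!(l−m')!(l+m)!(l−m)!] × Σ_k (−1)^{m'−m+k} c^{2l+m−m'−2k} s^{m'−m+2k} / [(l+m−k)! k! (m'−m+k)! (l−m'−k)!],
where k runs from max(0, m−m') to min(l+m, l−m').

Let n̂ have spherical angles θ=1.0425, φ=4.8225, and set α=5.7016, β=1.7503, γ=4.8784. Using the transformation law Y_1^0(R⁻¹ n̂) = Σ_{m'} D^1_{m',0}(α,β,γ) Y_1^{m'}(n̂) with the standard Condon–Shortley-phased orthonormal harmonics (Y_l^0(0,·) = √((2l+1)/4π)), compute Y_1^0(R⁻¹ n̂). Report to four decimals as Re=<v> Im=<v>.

Need the full column D^1_{m',0} for m'=−1..1 at α=5.7016, β=1.7503, γ=4.8784.
cos(β/2)=0.640882, sin(β/2)=0.767640
d^1_{-1,0}: single k=1 term ⇒ +0.695745;  D = +0.581360-0.382207i
d^1_{0,0}: k∈[0..1] ⇒ +0.410729 -0.589271 = -0.178541;  D = -0.178541+0.000000i
d^1_{1,0}: single k=0 term ⇒ -0.695745;  D = -0.581360-0.382207i
Y_1^{m'}(θ=1.0425,φ=4.8225) and Σ D·Y over m':
  (+0.5814-0.3822i)·(+0.0328+0.2966i)  (-0.1785+0.0000i)·(+0.2463+0.0000i)  (-0.5814-0.3822i)·(-0.0328+0.2966i)
Y_1^0(R⁻¹ n̂) = +0.220867+0.000000i

Re=0.2209 Im=0.0000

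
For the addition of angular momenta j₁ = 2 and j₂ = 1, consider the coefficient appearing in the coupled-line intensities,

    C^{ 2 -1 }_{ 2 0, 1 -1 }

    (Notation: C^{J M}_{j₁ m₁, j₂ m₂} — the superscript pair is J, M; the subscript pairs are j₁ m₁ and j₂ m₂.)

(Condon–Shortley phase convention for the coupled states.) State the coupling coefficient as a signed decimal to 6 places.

√[5·1!3!1!/6! · 2!2!0!2!1!3!] = √(2)
  +(−1)^0/∏(0,1,2,0,1,1)! = 1/2  (running 1/2)
⟨..|..⟩ = √(2)·(1/2) = +0.707107

+0.707107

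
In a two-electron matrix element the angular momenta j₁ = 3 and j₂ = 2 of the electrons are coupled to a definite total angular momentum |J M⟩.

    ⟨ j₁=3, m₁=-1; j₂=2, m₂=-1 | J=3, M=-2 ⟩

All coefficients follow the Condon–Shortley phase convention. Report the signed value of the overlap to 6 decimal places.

triangle: 2!*4!*2!/9! = 96/362880
(j±m)!: 2!*4!*1!*3!*1!*5! = 34560
prefactor² = (2J+1)*Δ*N² = 64
  k=0: +1/(0!*2!*4!*1!*0!*1!) = 1/48
  k=1: −1/(1!*1!*3!*0!*1!*2!) = -1/12
Σ = -1/16  ⇒  CG² = 64*(-1/16)² = 1/4
CG = −√(1/4) = -0.500000

−√(1/4) ≈ -0.500000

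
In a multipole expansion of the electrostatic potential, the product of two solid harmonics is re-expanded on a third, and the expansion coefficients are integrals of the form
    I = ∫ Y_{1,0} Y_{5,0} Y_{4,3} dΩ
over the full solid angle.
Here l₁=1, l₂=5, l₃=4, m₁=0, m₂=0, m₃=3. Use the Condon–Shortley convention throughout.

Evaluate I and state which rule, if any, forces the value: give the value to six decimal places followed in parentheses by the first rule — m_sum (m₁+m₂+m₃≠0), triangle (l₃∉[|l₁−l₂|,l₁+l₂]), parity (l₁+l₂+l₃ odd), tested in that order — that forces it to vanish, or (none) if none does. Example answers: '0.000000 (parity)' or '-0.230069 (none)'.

m-sum = 0 + 0 + 3 = 3 ≠ 0 ⇒ I = 0

0.000000 (m_sum)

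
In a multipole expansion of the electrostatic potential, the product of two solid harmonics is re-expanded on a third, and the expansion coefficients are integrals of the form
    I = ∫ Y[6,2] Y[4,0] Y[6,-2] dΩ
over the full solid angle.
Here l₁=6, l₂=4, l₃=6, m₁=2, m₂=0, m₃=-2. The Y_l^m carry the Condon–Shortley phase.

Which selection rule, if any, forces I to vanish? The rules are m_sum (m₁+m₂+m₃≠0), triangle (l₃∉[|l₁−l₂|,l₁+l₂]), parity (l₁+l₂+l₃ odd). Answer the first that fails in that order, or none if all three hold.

none

Σmᵢ = 0  ✓
l₃∈[|l₁−l₂|,l₁+l₂]=[2,10], have l₃=6  ✓
Σlᵢ = 16 ⇒ even  ✓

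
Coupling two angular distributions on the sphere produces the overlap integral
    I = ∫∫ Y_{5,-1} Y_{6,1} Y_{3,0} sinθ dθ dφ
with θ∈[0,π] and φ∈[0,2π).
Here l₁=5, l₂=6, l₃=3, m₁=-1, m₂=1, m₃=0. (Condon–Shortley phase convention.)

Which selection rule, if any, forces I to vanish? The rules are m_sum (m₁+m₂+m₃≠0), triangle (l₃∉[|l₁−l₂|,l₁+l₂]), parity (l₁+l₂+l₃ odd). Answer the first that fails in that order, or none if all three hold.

none

azimuthal sum: -1 + 1 + 0 = 0  ✓
1 ≤ 3 ≤ 11 (triangle on l)  ✓
L = 5 + 6 + 3 = 14 (even)  ✓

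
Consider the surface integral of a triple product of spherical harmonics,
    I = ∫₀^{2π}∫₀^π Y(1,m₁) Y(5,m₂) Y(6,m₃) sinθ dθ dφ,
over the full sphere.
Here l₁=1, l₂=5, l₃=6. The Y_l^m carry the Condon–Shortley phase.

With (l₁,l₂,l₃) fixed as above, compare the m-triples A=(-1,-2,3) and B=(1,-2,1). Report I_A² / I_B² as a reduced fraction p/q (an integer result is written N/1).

Same 1,5,6: normalisation and zero-m 3j drop out of the ratio.
A: Δ: 0! 2! 10! / 13! → 1/858; sum: t=0:+1/60480 = 1/60480; 3j²(1 5 6; -1 -2 3) = Δ·Π!·Σ² = 6/143  (sign -1)
B: Δ: 0! 2! 10! / 13! → 1/858; sum: t=0:+1/60480 = 1/60480; 3j²(1 5 6; 1 -2 1) = Δ·Π!·Σ² = 5/429  (sign -1)
I_A²/I_B² = (6/143)/(5/429) = 18/5

18/5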